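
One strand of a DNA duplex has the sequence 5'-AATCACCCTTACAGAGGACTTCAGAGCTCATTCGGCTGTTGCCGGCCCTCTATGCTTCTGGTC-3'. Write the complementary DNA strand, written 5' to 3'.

5′-GACCAGAAGCATAGAGGGCCGGCAACAGCCGAATGAGCTCTGAAGTCCTCTGTAAGGGTGATT-3′

The complement of AATCACCCTTACAGAGGACTTCAGAGCTCATTCGGCTGTTGCCGGCCCTCTATGCTTCTGGTC is TTAGTGGGAATGTCTCCTGAAGTCTCGAGTAAGCCGACAACGGCCGGGAGATACGAAGACCAG (A↔T, G↔C). DNA strands are antiparallel, so the complementary strand runs 3'→5'; reversing gives the 5'→3' form.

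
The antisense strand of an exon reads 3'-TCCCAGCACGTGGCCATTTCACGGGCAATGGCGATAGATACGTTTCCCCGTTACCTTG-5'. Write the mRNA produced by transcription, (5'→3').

Reading the template 3'→5' as shown, RNA polymerase pairs each base (A→U, T→A, G↔C) to build mRNA 5'→3' directly.

5′-AGGGUCGUGCACCGGUAAAGUGCCCGUUACCGCUAUCUAUGCAAAGGGGCAAUGGAAC-3′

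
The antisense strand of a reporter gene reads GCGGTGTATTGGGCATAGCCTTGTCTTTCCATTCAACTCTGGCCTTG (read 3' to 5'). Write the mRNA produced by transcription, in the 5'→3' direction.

Reading the template 3'→5' as shown, RNA polymerase pairs each base (A→U, T→A, G↔C) to build mRNA 5'→3' directly.

5′-CGCCACAUAACCCGUAUCGGAACAGAAAGGUAAGUUGAGACCGGAAC-3′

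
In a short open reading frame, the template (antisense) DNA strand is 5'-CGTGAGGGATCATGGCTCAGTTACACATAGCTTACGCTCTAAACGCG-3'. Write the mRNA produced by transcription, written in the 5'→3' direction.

5'-CGCGUUUAGAGCGUAAGCUAUGUGUAACUGAGCCAUGAUCCCUCACG-3'

RNA polymerase reads the template 3'→5' and synthesizes mRNA 5'→3' by base-pairing (A→U, T→A, G↔C). The complement of the template is GCACTCCCTAGTACCGAGTCAATGTGTATCGAATGCGAGATTTGCGC; antiparallel, so 5'→3' the coding strand is CGCGTTTAGAGCGTAAGCTATGTGTAACTGAGCCATGATCCCTCACG. Replace T with U for the mRNA.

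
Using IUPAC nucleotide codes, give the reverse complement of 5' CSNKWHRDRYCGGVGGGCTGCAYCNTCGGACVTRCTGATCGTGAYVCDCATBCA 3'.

Standard pairs A↔T, G↔C; ambiguity codes pair R↔Y, K↔M, W↔W, S↔S, B↔V, D↔H, N↔N. Complement (GSNMWDYHYRGCCBCCCGACGTRGNAGCCTGBAYGACTAGCACTRBGHGTAVGT), then reverse for 5'→3'.

5'-TGVATGHGBRTCACGATCAGYABGTCCGANGRTGCAGCCCBCCGRYHYDWMNSG-3'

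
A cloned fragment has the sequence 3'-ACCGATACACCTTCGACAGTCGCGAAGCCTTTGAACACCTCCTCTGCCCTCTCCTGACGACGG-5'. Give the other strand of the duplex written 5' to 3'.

The strand is given 3'→5', so its complement runs 5'→3' in the same left-to-right order: pair each base A↔T, G↔C.

5'-TGGCTATGTGGAAGCTGTCAGCGCTTCGGAAACTTGTGGAGGAGACGGGAGAGGACTGCTGCC-3'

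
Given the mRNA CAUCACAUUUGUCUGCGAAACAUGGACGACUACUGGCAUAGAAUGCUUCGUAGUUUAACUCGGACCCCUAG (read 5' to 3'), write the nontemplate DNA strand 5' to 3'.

5'-CATCACATTTGTCTGCGAAACATGGACGACTACTGGCATAGAATGCTTCGTAGTTTAACTCGGACCCCTAG-3'

The coding DNA strand has the same 5'→3' sequence as the mRNA with U replaced by T.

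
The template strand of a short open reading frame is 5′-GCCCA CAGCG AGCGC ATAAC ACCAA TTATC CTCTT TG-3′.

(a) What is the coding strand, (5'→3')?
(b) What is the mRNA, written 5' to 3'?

(a) The coding strand is the reverse complement of the template: complement CGGGTGTCGCTCGCGTATTGTGGTTAATAGGAGAAAC, then reverse.
(b) mRNA has the coding-strand sequence with T→U.

(a) 5'-CAAAGAGGATAATTGGTGTTATGCGCTCGCTGTGGGC-3'
(b) 5'-CAAAGAGGAUAAUUGGUGUUAUGCGCUCGCUGUGGGC-3'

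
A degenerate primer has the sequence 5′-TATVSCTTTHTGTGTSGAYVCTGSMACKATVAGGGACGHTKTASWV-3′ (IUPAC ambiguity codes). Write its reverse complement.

Standard pairs A↔T, G↔C; ambiguity codes pair Y↔R, M↔K, W↔W, S↔S, H↔D, V↔B. Complement (ATABSGAAADACACASCTRBGACSKTGMTABTCCCTGCDAMATSWB), then reverse for 5'→3'.

5′-BWSTAMADCGTCCCTBATMGTKSCAGBRTCSACACADAAAGSBATA-3′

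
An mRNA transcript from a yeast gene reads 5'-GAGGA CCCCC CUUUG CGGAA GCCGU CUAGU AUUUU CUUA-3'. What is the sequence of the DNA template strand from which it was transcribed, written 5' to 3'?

Replace U with T to get the coding DNA strand: GAGGACCCCCCTTTGCGGAAGCCGTCTAGTATTTTCTTA. The template strand is its reverse complement (complement CTCCTGGGGGGAAACGCCTTCGGCAGATCATAAAAGAAT, then reverse).

5′-TAAGAAAATACTAGACGGCTTCCGCAAAGGGGGGTCCTC-3′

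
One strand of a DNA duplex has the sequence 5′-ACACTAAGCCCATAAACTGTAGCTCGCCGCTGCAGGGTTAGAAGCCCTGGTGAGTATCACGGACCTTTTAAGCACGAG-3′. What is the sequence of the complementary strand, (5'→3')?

The complement of ACACTAAGCCCATAAACTGTAGCTCGCCGCTGCAGGGTTAGAAGCCCTGGTGAGTATCACGGACCTTTTAAGCACGAG is TGTGATTCGGGTATTTGACATCGAGCGGCGACGTCCCAATCTTCGGGACCACTCATAGTGCCTGGAAAATTCGTGCTC (A↔T, G↔C). DNA strands are antiparallel, so the complementary strand runs 3'→5'; reversing gives the 5'→3' form.

5'-CTCGTGCTTAAAAGGTCCGTGATACTCACCAGGGCTTCTAACCCTGCAGCGGCGAGCTACAGTTTATGGGCTTAGTGT-3'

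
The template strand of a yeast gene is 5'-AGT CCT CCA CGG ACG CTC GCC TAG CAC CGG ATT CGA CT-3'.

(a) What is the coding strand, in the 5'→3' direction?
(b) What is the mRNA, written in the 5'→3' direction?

(a) 5'-AGTCGAATCCGGTGCTAGGCGAGCGTCCGTGGAGGACT-3'
(b) 5'-AGUCGAAUCCGGUGCUAGGCGAGCGUCCGUGGAGGACU-3'

(a) The coding strand is the reverse complement of the template: complement TCAGGAGGTGCCTGCGAGCGGATCGTGGCCTAAGCTGA, then reverse.
(b) mRNA has the coding-strand sequence with T→U.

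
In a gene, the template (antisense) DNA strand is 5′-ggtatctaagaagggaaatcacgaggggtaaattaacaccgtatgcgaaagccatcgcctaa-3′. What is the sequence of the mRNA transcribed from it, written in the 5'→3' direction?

The mRNA has the sequence of the coding strand (reverse complement of the template) with T→U. Reverse complement of GGTATCTAAGAAGGGAAATCACGAGGGGTAAATTAACACCGTATGCGAAAGCCATCGCCTAA is TTAGGCGATGGCTTTCGCATACGGTGTTAATTTACCCCTCGTGATTTCCCTTCTTAGATACC; then T→U.

5'-UUAGGCGAUGGCUUUCGCAUACGGUGUUAAUUUACCCCUCGUGAUUUCCCUUCUUAGAUACC-3'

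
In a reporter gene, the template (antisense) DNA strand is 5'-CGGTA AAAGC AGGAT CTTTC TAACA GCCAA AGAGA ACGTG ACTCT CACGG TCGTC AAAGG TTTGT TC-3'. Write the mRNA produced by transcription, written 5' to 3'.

5′-GAACAAACCUUUGACGACCGUGAGAGUCACGUUCUCUUUGGCUGUUAGAAAGAUCCUGCUUUUACCG-3′

RNA polymerase reads the template 3'→5' and synthesizes mRNA 5'→3' by base-pairing (A→U, T→A, G↔C). The complement of the template is GCCATTTTCGTCCTAGAAAGATTGTCGGTTTCTCTTGCACTGAGAGTGCCAGCAGTTTCCAAACAAG; antiparallel, so 5'→3' the coding strand is GAACAAACCTTTGACGACCGTGAGAGTCACGTTCTCTTTGGCTGTTAGAAAGATCCTGCTTTTACCG. Replace T with U for the mRNA.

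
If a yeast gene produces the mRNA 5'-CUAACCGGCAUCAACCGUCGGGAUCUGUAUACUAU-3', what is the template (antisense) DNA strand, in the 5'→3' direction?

5'-ATAGTATACAGATCCCGACGGTTGATGCCGGTTAG-3'

Replace U with T to get the coding DNA strand: CTAACCGGCATCAACCGTCGGGATCTGTATACTAT. The template strand is its reverse complement (complement GATTGGCCGTAGTTGGCAGCCCTAGACATATGATA, then reverse).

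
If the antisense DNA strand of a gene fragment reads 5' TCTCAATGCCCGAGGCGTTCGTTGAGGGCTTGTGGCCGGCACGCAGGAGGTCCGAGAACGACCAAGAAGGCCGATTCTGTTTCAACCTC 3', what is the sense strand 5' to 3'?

The coding strand is complementary and antiparallel to the template: take the complement (A↔T, G↔C) and reverse.

5'-GAGGTTGAAACAGAATCGGCCTTCTTGGTCGTTCTCGGACCTCCTGCGTGCCGGCCACAAGCCCTCAACGAACGCCTCGGGCATTGAGA-3'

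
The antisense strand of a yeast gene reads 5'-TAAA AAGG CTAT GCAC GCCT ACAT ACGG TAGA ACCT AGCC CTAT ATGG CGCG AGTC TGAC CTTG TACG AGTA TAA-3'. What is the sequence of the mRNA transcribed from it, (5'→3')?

RNA polymerase reads the template 3'→5' and synthesizes mRNA 5'→3' by base-pairing (A→U, T→A, G↔C). The complement of the template is ATTTTTCCGATACGTGCGGATGTATGCCATCTTGGATCGGGATATACCGCGCTCAGACTGGAACATGCTCATATT; antiparallel, so 5'→3' the coding strand is TTATACTCGTACAAGGTCAGACTCGCGCCATATAGGGCTAGGTTCTACCGTATGTAGGCGTGCATAGCCTTTTTA. Replace T with U for the mRNA.

5'-UUAUACUCGUACAAGGUCAGACUCGCGCCAUAUAGGGCUAGGUUCUACCGUAUGUAGGCGUGCAUAGCCUUUUUA-3'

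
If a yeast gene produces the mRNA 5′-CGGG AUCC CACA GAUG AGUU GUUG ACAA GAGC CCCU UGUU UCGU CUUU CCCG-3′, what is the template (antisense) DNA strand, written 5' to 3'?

Replace U with T to get the coding DNA strand: CGGGATCCCACAGATGAGTTGTTGACAAGAGCCCCTTGTTTCGTCTTTCCCG. The template strand is its reverse complement (complement GCCCTAGGGTGTCTACTCAACAACTGTTCTCGGGGAACAAAGCAGAAAGGGC, then reverse).

5'-CGGGAAAGACGAAACAAGGGGCTCTTGTCAACAACTCATCTGTGGGATCCCG-3'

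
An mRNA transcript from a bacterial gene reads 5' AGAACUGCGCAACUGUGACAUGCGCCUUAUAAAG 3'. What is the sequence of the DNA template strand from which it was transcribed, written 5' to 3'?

Replace U with T to get the coding DNA strand: AGAACTGCGCAACTGTGACATGCGCCTTATAAAG. The template strand is its reverse complement (complement TCTTGACGCGTTGACACTGTACGCGGAATATTTC, then reverse).

5'-CTTTATAAGGCGCATGTCACAGTTGCGCAGTTCT-3'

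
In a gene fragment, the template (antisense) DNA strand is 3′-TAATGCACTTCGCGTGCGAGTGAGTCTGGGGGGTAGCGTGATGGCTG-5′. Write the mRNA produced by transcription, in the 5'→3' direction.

5'-AUUACGUGAAGCGCACGCUCACUCAGACCCCCCAUCGCACUACCGAC-3'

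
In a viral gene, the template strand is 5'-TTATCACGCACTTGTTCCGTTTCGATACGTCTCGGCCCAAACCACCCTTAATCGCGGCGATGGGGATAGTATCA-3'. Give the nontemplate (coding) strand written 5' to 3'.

The coding strand is complementary and antiparallel to the template: take the complement (A↔T, G↔C) and reverse.

5'-TGATACTATCCCCATCGCCGCGATTAAGGGTGGTTTGGGCCGAGACGTATCGAAACGGAACAAGTGCGTGATAA-3'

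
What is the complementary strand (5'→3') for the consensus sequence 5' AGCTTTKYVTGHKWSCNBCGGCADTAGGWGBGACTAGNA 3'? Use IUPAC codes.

5′-TNCTAGTCVCWCCTAHTGCCGVNGSWMDCABRMAAAGCT-3′

Standard pairs A↔T, G↔C; ambiguity codes pair Y↔R, K↔M, W↔W, S↔S, B↔V, D↔H, N↔N. Complement (TCGAAAMRBACDMWSGNVGCCGTHATCCWCVCTGATCNT), then reverse for 5'→3'.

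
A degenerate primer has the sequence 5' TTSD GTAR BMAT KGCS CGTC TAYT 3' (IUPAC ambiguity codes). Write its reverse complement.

5'-ARTAGACGSGCMATKVYTACHSAA-3'

Standard pairs A↔T, G↔C; ambiguity codes pair R↔Y, M↔K, S↔S, B↔V, D↔H. Complement (AASHCATYVKTAMCGSGCAGATRA), then reverse for 5'→3'.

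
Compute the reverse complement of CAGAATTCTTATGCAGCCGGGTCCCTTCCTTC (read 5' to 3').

5′-GAAGGAAGGGACCCGGCTGCATAAGAATTCTG-3′

Reading the sequence 3'→5' and pairing each base (A↔T, G↔C) gives the reverse complement directly.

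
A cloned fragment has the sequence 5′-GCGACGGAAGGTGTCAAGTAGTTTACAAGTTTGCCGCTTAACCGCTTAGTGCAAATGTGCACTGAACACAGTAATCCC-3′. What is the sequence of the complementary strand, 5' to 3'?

5'-GGGATTACTGTGTTCAGTGCACATTTGCACTAAGCGGTTAAGCGGCAAACTTGTAAACTACTTGACACCTTCCGTCGC-3'

Pairing A↔T and G↔C gives CGCTGCCTTCCACAGTTCATCAAATGTTCAAACGGCGAATTGGCGAATCACGTTTACACGTGACTTGTGTCATTAGGG, running 3'→5'. Reverse for the 5'→3' convention.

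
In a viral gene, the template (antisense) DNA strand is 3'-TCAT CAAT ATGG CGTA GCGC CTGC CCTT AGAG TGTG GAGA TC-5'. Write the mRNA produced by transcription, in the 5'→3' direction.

5'-AGUAGUUAUACCGCAUCGCGGACGGGAAUCUCACACCUCUAG-3'

Reading the template 3'→5' as shown, RNA polymerase pairs each base (A→U, T→A, G↔C) to build mRNA 5'→3' directly.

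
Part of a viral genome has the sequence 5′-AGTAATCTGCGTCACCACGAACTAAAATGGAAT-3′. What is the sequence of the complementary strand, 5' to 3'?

5'-ATTCCATTTTAGTTCGTGGTGACGCAGATTACT-3'

The complement of AGTAATCTGCGTCACCACGAACTAAAATGGAAT is TCATTAGACGCAGTGGTGCTTGATTTTACCTTA (A↔T, G↔C). DNA strands are antiparallel, so the complementary strand runs 3'→5'; reversing gives the 5'→3' form.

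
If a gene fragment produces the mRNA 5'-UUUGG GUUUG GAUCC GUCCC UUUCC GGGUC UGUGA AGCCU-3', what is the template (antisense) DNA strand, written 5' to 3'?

5′-AGGCTTCACAGACCCGGAAAGGGACGGATCCAAACCCAAA-3′

Replace U with T to get the coding DNA strand: TTTGGGTTTGGATCCGTCCCTTTCCGGGTCTGTGAAGCCT. The template strand is its reverse complement (complement AAACCCAAACCTAGGCAGGGAAAGGCCCAGACACTTCGGA, then reverse).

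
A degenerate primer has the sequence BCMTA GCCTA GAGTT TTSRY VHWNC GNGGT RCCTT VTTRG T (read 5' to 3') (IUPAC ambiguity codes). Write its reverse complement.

Standard pairs A↔T, G↔C; ambiguity codes pair R↔Y, M↔K, W↔W, S↔S, B↔V, H↔D, N↔N. Complement (VGKATCGGATCTCAAAASYRBDWNGCNCCAYGGAABAAYCA), then reverse for 5'→3'.

5'-ACYAABAAGGYACCNCGNWDBRYSAAAACTCTAGGCTAKGV-3'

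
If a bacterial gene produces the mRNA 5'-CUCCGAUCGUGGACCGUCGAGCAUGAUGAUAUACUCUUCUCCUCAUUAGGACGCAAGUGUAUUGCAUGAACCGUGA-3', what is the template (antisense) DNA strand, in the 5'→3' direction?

Replace U with T to get the coding DNA strand: CTCCGATCGTGGACCGTCGAGCATGATGATATACTCTTCTCCTCATTAGGACGCAAGTGTATTGCATGAACCGTGA. The template strand is its reverse complement (complement GAGGCTAGCACCTGGCAGCTCGTACTACTATATGAGAAGAGGAGTAATCCTGCGTTCACATAACGTACTTGGCACT, then reverse).

5'-TCACGGTTCATGCAATACACTTGCGTCCTAATGAGGAGAAGAGTATATCATCATGCTCGACGGTCCACGATCGGAG-3'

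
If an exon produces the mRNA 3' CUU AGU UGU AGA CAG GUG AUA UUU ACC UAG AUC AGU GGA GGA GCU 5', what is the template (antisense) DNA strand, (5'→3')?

5'-GAATCAACATCTGTCCACTATAAATGGATCTAGTCACCTCCTCGA-3'

Written 5'→3' the mRNA is UCGAGGAGGUGACUAGAUCCAUUUAUAGUGGACAGAUGUUGAUUC, so the coding DNA strand is TCGAGGAGGTGACTAGATCCATTTATAGTGGACAGATGTTGATTC. The template is its reverse complement.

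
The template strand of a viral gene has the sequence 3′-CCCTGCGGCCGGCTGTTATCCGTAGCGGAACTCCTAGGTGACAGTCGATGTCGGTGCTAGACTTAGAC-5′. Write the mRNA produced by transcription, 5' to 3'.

Reading the template 3'→5' as shown, RNA polymerase pairs each base (A→U, T→A, G↔C) to build mRNA 5'→3' directly.

5′-GGGACGCCGGCCGACAAUAGGCAUCGCCUUGAGGAUCCACUGUCAGCUACAGCCACGAUCUGAAUCUG-3′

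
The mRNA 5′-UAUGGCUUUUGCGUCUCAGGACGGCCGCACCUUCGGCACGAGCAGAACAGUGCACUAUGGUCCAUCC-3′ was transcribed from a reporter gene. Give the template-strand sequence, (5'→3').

5′-GGATGGACCATAGTGCACTGTTCTGCTCGTGCCGAAGGTGCGGCCGTCCTGAGACGCAAAAGCCATA-3′

Replace U with T to get the coding DNA strand: TATGGCTTTTGCGTCTCAGGACGGCCGCACCTTCGGCACGAGCAGAACAGTGCACTATGGTCCATCC. The template strand is its reverse complement (complement ATACCGAAAACGCAGAGTCCTGCCGGCGTGGAAGCCGTGCTCGTCTTGTCACGTGATACCAGGTAGG, then reverse).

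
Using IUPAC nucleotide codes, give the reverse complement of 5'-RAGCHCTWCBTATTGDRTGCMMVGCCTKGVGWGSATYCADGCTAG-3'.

5′-CTAGCHTGRATSCWCBCMAGGCBKKGCAYHCAATAVGWAGDGCTY-3′

Standard pairs A↔T, G↔C; ambiguity codes pair R↔Y, M↔K, W↔W, S↔S, B↔V, D↔H. Complement (YTCGDGAWGVATAACHYACGKKBCGGAMCBCWCSTARGTHCGATC), then reverse for 5'→3'.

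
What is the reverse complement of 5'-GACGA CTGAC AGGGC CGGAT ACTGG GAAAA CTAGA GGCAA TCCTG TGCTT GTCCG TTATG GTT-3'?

5'-AACCATAACGGACAAGCACAGGATTGCCTCTAGTTTTCCCAGTATCCGGCCCTGTCAGTCGTC-3'

Complement each base (A↔T, G↔C): CTGCTGACTGTCCCGGCCTATGACCCTTTTGATCTCCGTTAGGACACGAACAGGCAATACCAA. Then reverse.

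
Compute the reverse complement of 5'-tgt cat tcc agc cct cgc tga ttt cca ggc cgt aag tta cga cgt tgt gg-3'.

5′-CCACAACGTCGTAACTTACGGCCTGGAAATCAGCGAGGGCTGGAATGACA-3′

Complement each base (A↔T, G↔C): ACAGTAAGGTCGGGAGCGACTAAAGGTCCGGCATTCAATGCTGCAACACC. Then reverse.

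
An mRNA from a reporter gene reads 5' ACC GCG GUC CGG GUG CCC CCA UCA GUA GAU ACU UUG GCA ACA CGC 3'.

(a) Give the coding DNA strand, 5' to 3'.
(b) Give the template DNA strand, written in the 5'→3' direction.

(a) The coding strand matches the mRNA with U→T.
(b) The template strand is the reverse complement of the coding strand.

(a) 5'-ACCGCGGTCCGGGTGCCCCCATCAGTAGATACTTTGGCAACACGC-3'
(b) 5'-GCGTGTTGCCAAAGTATCTACTGATGGGGGCACCCGGACCGCGGT-3'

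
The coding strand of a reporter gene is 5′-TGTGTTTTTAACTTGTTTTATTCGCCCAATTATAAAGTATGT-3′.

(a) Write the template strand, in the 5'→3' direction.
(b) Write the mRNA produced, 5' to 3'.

(a) The template strand is the reverse complement of the coding strand: complement ACACAAAAATTGAACAAAATAAGCGGGTTAATATTTCATACA, then reverse.
(b) mRNA matches the coding strand with T→U.

(a) 5'-ACATACTTTATAATTGGGCGAATAAAACAAGTTAAAAACACA-3'
(b) 5′-UGUGUUUUUAACUUGUUUUAUUCGCCCAAUUAUAAAGUAUGU-3′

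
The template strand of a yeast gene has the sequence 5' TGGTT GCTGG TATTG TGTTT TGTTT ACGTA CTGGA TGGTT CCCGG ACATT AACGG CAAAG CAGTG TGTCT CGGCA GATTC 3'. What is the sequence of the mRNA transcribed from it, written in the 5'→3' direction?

5′-GAAUCUGCCGAGACACACUGCUUUGCCGUUAAUGUCCGGGAACCAUCCAGUACGUAAACAAAACACAAUACCAGCAACCA-3′

RNA polymerase reads the template 3'→5' and synthesizes mRNA 5'→3' by base-pairing (A→U, T→A, G↔C). The complement of the template is ACCAACGACCATAACACAAAACAAATGCATGACCTACCAAGGGCCTGTAATTGCCGTTTCGTCACACAGAGCCGTCTAAG; antiparallel, so 5'→3' the coding strand is GAATCTGCCGAGACACACTGCTTTGCCGTTAATGTCCGGGAACCATCCAGTACGTAAACAAAACACAATACCAGCAACCA. Replace T with U for the mRNA.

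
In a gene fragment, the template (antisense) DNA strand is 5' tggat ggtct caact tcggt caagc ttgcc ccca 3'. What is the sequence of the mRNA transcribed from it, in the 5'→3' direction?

RNA polymerase reads the template 3'→5' and synthesizes mRNA 5'→3' by base-pairing (A→U, T→A, G↔C). The complement of the template is ACCTACCAGAGTTGAAGCCAGTTCGAACGGGGGT; antiparallel, so 5'→3' the coding strand is TGGGGGCAAGCTTGACCGAAGTTGAGACCATCCA. Replace T with U for the mRNA.

5'-UGGGGGCAAGCUUGACCGAAGUUGAGACCAUCCA-3'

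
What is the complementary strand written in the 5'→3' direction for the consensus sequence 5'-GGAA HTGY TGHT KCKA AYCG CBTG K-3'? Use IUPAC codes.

Standard pairs A↔T, G↔C; ambiguity codes pair Y↔R, K↔M, B↔V, H↔D. Complement (CCTTDACRACDAMGMTTRGCGVACM), then reverse for 5'→3'.

5'-MCAVGCGRTTMGMADCARCADTTCC-3'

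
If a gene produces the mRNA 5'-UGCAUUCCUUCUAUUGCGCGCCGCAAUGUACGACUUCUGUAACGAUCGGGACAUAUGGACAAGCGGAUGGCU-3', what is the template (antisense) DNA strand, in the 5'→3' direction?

Replace U with T to get the coding DNA strand: TGCATTCCTTCTATTGCGCGCCGCAATGTACGACTTCTGTAACGATCGGGACATATGGACAAGCGGATGGCT. The template strand is its reverse complement (complement ACGTAAGGAAGATAACGCGCGGCGTTACATGCTGAAGACATTGCTAGCCCTGTATACCTGTTCGCCTACCGA, then reverse).

5'-AGCCATCCGCTTGTCCATATGTCCCGATCGTTACAGAAGTCGTACATTGCGGCGCGCAATAGAAGGAATGCA-3'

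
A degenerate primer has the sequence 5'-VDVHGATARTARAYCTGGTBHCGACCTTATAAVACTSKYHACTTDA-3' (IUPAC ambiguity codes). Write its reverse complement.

Standard pairs A↔T, G↔C; ambiguity codes pair R↔Y, K↔M, S↔S, B↔V, D↔H. Complement (BHBDCTATYATYTRGACCAVDGCTGGAATATTBTGASMRDTGAAHT), then reverse for 5'→3'.

5′-THAAGTDRMSAGTBTTATAAGGTCGDVACCAGRTYTAYTATCDBHB-3′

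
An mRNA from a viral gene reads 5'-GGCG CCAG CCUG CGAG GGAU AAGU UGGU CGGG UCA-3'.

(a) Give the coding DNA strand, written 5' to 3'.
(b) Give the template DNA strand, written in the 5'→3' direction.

(a) 5'-GGCGCCAGCCTGCGAGGGATAAGTTGGTCGGGTCA-3'
(b) 5'-TGACCCGACCAACTTATCCCTCGCAGGCTGGCGCC-3'

(a) The coding strand matches the mRNA with U→T.
(b) The template strand is the reverse complement of the coding strand.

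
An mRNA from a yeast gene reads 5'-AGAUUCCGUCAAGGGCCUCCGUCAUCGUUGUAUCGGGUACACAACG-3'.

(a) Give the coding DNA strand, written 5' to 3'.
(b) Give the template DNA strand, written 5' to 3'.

(a) 5'-AGATTCCGTCAAGGGCCTCCGTCATCGTTGTATCGGGTACACAACG-3'
(b) 5'-CGTTGTGTACCCGATACAACGATGACGGAGGCCCTTGACGGAATCT-3'

(a) The coding strand matches the mRNA with U→T.
(b) The template strand is the reverse complement of the coding strand.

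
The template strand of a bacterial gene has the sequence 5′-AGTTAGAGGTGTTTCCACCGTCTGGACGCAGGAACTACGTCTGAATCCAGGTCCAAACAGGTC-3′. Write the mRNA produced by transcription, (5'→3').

RNA polymerase reads the template 3'→5' and synthesizes mRNA 5'→3' by base-pairing (A→U, T→A, G↔C). The complement of the template is TCAATCTCCACAAAGGTGGCAGACCTGCGTCCTTGATGCAGACTTAGGTCCAGGTTTGTCCAG; antiparallel, so 5'→3' the coding strand is GACCTGTTTGGACCTGGATTCAGACGTAGTTCCTGCGTCCAGACGGTGGAAACACCTCTAACT. Replace T with U for the mRNA.

5′-GACCUGUUUGGACCUGGAUUCAGACGUAGUUCCUGCGUCCAGACGGUGGAAACACCUCUAACU-3′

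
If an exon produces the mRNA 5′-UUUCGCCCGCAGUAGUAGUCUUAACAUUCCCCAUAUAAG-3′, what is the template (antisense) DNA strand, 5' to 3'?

5′-CTTATATGGGGAATGTTAAGACTACTACTGCGGGCGAAA-3′

Replace U with T to get the coding DNA strand: TTTCGCCCGCAGTAGTAGTCTTAACATTCCCCATATAAG. The template strand is its reverse complement (complement AAAGCGGGCGTCATCATCAGAATTGTAAGGGGTATATTC, then reverse).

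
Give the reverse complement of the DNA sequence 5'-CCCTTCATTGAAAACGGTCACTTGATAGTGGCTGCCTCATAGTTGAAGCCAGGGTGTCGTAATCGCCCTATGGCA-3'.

Complement each base (A↔T, G↔C): GGGAAGTAACTTTTGCCAGTGAACTATCACCGACGGAGTATCAACTTCGGTCCCACAGCATTAGCGGGATACCGT. Then reverse.

5′-TGCCATAGGGCGATTACGACACCCTGGCTTCAACTATGAGGCAGCCACTATCAAGTGACCGTTTTCAATGAAGGG-3′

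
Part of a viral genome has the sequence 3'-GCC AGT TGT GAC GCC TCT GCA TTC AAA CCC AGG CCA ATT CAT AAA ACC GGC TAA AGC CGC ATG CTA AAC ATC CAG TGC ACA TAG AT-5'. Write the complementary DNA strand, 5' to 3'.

5'-CGGTCAACACTGCGGAGACGTAAGTTTGGGTCCGGTTAAGTATTTTGGCCGATTTCGGCGTACGATTTGTAGGTCACGTGTATCTA-3'

The strand is given 3'→5', so its complement runs 5'→3' in the same left-to-right order: pair each base A↔T, G↔C.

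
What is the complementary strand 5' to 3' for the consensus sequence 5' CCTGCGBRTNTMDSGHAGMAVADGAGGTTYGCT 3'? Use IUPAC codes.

Standard pairs A↔T, G↔C; ambiguity codes pair R↔Y, M↔K, S↔S, B↔V, D↔H, N↔N. Complement (GGACGCVYANAKHSCDTCKTBTHCTCCAARCGA), then reverse for 5'→3'.

5'-AGCRAACCTCHTBTKCTDCSHKANAYVCGCAGG-3'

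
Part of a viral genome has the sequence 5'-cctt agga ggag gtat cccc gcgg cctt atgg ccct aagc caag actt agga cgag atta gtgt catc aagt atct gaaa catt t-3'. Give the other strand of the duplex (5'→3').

5'-AAATGTTTCAGATACTTGATGACACTAATCTCGTCCTAAGTCTTGGCTTAGGGCCATAAGGCCGCGGGGATACCTCCTCCTAAGG-3'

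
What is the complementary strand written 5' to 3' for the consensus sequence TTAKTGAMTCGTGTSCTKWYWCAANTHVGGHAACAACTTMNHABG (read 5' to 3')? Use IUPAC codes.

5'-CVTDNKAAGTTGTTDCCBDANTTGWRWMAGSACACGAKTCAMTAA-3'

Standard pairs A↔T, G↔C; ambiguity codes pair Y↔R, M↔K, W↔W, S↔S, B↔V, H↔D, N↔N. Complement (AATMACTKAGCACASGAMWRWGTTNADBCCDTTGTTGAAKNDTVC), then reverse for 5'→3'.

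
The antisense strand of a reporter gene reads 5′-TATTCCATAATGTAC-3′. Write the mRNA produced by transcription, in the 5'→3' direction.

The mRNA has the sequence of the coding strand (reverse complement of the template) with T→U. Reverse complement of TATTCCATAATGTAC is GTACATTATGGAATA; then T→U.

5'-GUACAUUAUGGAAUA-3'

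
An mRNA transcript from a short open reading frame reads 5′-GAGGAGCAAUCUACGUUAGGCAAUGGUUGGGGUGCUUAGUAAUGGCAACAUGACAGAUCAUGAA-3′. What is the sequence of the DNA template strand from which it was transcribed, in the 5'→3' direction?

5'-TTCATGATCTGTCATGTTGCCATTACTAAGCACCCCAACCATTGCCTAACGTAGATTGCTCCTC-3'

Replace U with T to get the coding DNA strand: GAGGAGCAATCTACGTTAGGCAATGGTTGGGGTGCTTAGTAATGGCAACATGACAGATCATGAA. The template strand is its reverse complement (complement CTCCTCGTTAGATGCAATCCGTTACCAACCCCACGAATCATTACCGTTGTACTGTCTAGTACTT, then reverse).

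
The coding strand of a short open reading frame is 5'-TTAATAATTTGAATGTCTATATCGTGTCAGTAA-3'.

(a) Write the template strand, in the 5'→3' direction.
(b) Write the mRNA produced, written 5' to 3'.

(a) 5'-TTACTGACACGATATAGACATTCAAATTATTAA-3'
(b) 5′-UUAAUAAUUUGAAUGUCUAUAUCGUGUCAGUAA-3′

(a) The template strand is the reverse complement of the coding strand: complement AATTATTAAACTTACAGATATAGCACAGTCATT, then reverse.
(b) mRNA matches the coding strand with T→U.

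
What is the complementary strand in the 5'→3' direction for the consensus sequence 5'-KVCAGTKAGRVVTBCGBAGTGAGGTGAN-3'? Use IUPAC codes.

5'-NTCACCTCACTVCGVABBYCTMACTGBM-3'

Standard pairs A↔T, G↔C; ambiguity codes pair R↔Y, K↔M, B↔V, N↔N. Complement (MBGTCAMTCYBBAVGCVTCACTCCACTN), then reverse for 5'→3'.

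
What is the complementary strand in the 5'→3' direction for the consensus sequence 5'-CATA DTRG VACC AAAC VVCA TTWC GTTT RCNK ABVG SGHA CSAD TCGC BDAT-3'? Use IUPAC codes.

Standard pairs A↔T, G↔C; ambiguity codes pair R↔Y, K↔M, W↔W, S↔S, B↔V, D↔H, N↔N. Complement (GTATHAYCBTGGTTTGBBGTAAWGCAAAYGNMTVBCSCDTGSTHAGCGVHTA), then reverse for 5'→3'.

5'-ATHVGCGAHTSGTDCSCBVTMNGYAAACGWAATGBBGTTTGGTBCYAHTATG-3'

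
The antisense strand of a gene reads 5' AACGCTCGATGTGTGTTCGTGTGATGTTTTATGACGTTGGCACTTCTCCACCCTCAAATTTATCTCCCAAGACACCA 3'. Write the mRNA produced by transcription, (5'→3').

RNA polymerase reads the template 3'→5' and synthesizes mRNA 5'→3' by base-pairing (A→U, T→A, G↔C). The complement of the template is TTGCGAGCTACACACAAGCACACTACAAAATACTGCAACCGTGAAGAGGTGGGAGTTTAAATAGAGGGTTCTGTGGT; antiparallel, so 5'→3' the coding strand is TGGTGTCTTGGGAGATAAATTTGAGGGTGGAGAAGTGCCAACGTCATAAAACATCACACGAACACACATCGAGCGTT. Replace T with U for the mRNA.

5′-UGGUGUCUUGGGAGAUAAAUUUGAGGGUGGAGAAGUGCCAACGUCAUAAAACAUCACACGAACACACAUCGAGCGUU-3′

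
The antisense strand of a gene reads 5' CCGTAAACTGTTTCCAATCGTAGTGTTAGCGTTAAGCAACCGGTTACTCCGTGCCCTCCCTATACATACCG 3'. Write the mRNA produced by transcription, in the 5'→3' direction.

5'-CGGUAUGUAUAGGGAGGGCACGGAGUAACCGGUUGCUUAACGCUAACACUACGAUUGGAAACAGUUUACGG-3'

The mRNA has the sequence of the coding strand (reverse complement of the template) with T→U. Reverse complement of CCGTAAACTGTTTCCAATCGTAGTGTTAGCGTTAAGCAACCGGTTACTCCGTGCCCTCCCTATACATACCG is CGGTATGTATAGGGAGGGCACGGAGTAACCGGTTGCTTAACGCTAACACTACGATTGGAAACAGTTTACGG; then T→U.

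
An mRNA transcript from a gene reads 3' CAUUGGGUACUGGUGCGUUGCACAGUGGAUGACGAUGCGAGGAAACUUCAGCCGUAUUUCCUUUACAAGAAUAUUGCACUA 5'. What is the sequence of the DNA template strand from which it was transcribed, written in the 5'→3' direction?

Written 5'→3' the mRNA is AUCACGUUAUAAGAACAUUUCCUUUAUGCCGACUUCAAAGGAGCGUAGCAGUAGGUGACACGUUGCGUGGUCAUGGGUUAC, so the coding DNA strand is ATCACGTTATAAGAACATTTCCTTTATGCCGACTTCAAAGGAGCGTAGCAGTAGGTGACACGTTGCGTGGTCATGGGTTAC. The template is its reverse complement.

5'-GTAACCCATGACCACGCAACGTGTCACCTACTGCTACGCTCCTTTGAAGTCGGCATAAAGGAAATGTTCTTATAACGTGAT-3'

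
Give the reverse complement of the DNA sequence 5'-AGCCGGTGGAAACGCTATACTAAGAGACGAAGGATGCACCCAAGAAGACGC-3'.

5'-GCGTCTTCTTGGGTGCATCCTTCGTCTCTTAGTATAGCGTTTCCACCGGCT-3'

Reading the sequence 3'→5' and pairing each base (A↔T, G↔C) gives the reverse complement directly.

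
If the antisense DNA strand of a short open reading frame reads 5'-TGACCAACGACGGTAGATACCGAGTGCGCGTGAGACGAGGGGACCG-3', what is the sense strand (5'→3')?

5'-CGGTCCCCTCGTCTCACGCGCACTCGGTATCTACCGTCGTTGGTCA-3'

The coding strand is complementary and antiparallel to the template: take the complement (A↔T, G↔C) and reverse.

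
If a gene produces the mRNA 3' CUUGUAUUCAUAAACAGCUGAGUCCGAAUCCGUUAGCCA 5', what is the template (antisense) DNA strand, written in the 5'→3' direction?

Written 5'→3' the mRNA is ACCGAUUGCCUAAGCCUGAGUCGACAAAUACUUAUGUUC, so the coding DNA strand is ACCGATTGCCTAAGCCTGAGTCGACAAATACTTATGTTC. The template is its reverse complement.

5'-GAACATAAGTATTTGTCGACTCAGGCTTAGGCAATCGGT-3'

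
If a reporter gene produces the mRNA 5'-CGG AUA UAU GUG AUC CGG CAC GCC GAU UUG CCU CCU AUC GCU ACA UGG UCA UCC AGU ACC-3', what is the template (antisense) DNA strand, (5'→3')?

Replace U with T to get the coding DNA strand: CGGATATATGTGATCCGGCACGCCGATTTGCCTCCTATCGCTACATGGTCATCCAGTACC. The template strand is its reverse complement (complement GCCTATATACACTAGGCCGTGCGGCTAAACGGAGGATAGCGATGTACCAGTAGGTCATGG, then reverse).

5'-GGTACTGGATGACCATGTAGCGATAGGAGGCAAATCGGCGTGCCGGATCACATATATCCG-3'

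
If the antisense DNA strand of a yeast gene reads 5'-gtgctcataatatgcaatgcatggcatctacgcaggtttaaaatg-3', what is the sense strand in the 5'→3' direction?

5'-CATTTTAAACCTGCGTAGATGCCATGCATTGCATATTATGAGCAC-3'

The coding strand is complementary and antiparallel to the template: take the complement (A↔T, G↔C) and reverse.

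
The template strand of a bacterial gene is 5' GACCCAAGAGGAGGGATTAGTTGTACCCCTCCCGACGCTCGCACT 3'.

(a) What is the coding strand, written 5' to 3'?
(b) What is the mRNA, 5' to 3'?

(a) 5'-AGTGCGAGCGTCGGGAGGGGTACAACTAATCCCTCCTCTTGGGTC-3'
(b) 5'-AGUGCGAGCGUCGGGAGGGGUACAACUAAUCCCUCCUCUUGGGUC-3'

(a) The coding strand is the reverse complement of the template: complement CTGGGTTCTCCTCCCTAATCAACATGGGGAGGGCTGCGAGCGTGA, then reverse.
(b) mRNA has the coding-strand sequence with T→U.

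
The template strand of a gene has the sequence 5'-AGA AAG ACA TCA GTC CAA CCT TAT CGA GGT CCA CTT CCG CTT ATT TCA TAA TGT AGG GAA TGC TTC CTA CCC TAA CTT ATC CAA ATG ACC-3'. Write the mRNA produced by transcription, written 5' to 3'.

RNA polymerase reads the template 3'→5' and synthesizes mRNA 5'→3' by base-pairing (A→U, T→A, G↔C). The complement of the template is TCTTTCTGTAGTCAGGTTGGAATAGCTCCAGGTGAAGGCGAATAAAGTATTACATCCCTTACGAAGGATGGGATTGAATAGGTTTACTGG; antiparallel, so 5'→3' the coding strand is GGTCATTTGGATAAGTTAGGGTAGGAAGCATTCCCTACATTATGAAATAAGCGGAAGTGGACCTCGATAAGGTTGGACTGATGTCTTTCT. Replace T with U for the mRNA.

5'-GGUCAUUUGGAUAAGUUAGGGUAGGAAGCAUUCCCUACAUUAUGAAAUAAGCGGAAGUGGACCUCGAUAAGGUUGGACUGAUGUCUUUCU-3'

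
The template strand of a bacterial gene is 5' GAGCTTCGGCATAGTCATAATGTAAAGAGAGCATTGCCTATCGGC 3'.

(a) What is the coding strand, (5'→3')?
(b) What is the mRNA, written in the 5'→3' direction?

(a) 5'-GCCGATAGGCAATGCTCTCTTTACATTATGACTATGCCGAAGCTC-3'
(b) 5'-GCCGAUAGGCAAUGCUCUCUUUACAUUAUGACUAUGCCGAAGCUC-3'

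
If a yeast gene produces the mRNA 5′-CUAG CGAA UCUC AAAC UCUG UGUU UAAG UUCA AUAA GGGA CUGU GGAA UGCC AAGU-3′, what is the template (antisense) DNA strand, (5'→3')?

Replace U with T to get the coding DNA strand: CTAGCGAATCTCAAACTCTGTGTTTAAGTTCAATAAGGGACTGTGGAATGCCAAGT. The template strand is its reverse complement (complement GATCGCTTAGAGTTTGAGACACAAATTCAAGTTATTCCCTGACACCTTACGGTTCA, then reverse).

5'-ACTTGGCATTCCACAGTCCCTTATTGAACTTAAACACAGAGTTTGAGATTCGCTAG-3'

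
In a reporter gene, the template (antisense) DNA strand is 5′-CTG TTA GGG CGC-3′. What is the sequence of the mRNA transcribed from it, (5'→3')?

5′-GCGCCCUAACAG-3′

The mRNA has the sequence of the coding strand (reverse complement of the template) with T→U. Reverse complement of CTGTTAGGGCGC is GCGCCCTAACAG; then T→U.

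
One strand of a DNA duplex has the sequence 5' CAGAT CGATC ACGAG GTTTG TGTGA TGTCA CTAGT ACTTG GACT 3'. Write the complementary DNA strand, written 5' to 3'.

The complement of CAGATCGATCACGAGGTTTGTGTGATGTCACTAGTACTTGGACT is GTCTAGCTAGTGCTCCAAACACACTACAGTGATCATGAACCTGA (A↔T, G↔C). DNA strands are antiparallel, so the complementary strand runs 3'→5'; reversing gives the 5'→3' form.

5'-AGTCCAAGTACTAGTGACATCACACAAACCTCGTGATCGATCTG-3'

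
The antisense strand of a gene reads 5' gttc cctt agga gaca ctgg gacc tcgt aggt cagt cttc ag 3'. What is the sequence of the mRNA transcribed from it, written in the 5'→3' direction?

RNA polymerase reads the template 3'→5' and synthesizes mRNA 5'→3' by base-pairing (A→U, T→A, G↔C). The complement of the template is CAAGGGAATCCTCTGTGACCCTGGAGCATCCAGTCAGAAGTC; antiparallel, so 5'→3' the coding strand is CTGAAGACTGACCTACGAGGTCCCAGTGTCTCCTAAGGGAAC. Replace T with U for the mRNA.

5'-CUGAAGACUGACCUACGAGGUCCCAGUGUCUCCUAAGGGAAC-3'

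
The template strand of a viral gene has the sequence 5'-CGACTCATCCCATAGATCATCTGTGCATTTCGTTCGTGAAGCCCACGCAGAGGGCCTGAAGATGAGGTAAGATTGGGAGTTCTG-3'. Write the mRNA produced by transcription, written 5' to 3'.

5′-CAGAACUCCCAAUCUUACCUCAUCUUCAGGCCCUCUGCGUGGGCUUCACGAACGAAAUGCACAGAUGAUCUAUGGGAUGAGUCG-3′

RNA polymerase reads the template 3'→5' and synthesizes mRNA 5'→3' by base-pairing (A→U, T→A, G↔C). The complement of the template is GCTGAGTAGGGTATCTAGTAGACACGTAAAGCAAGCACTTCGGGTGCGTCTCCCGGACTTCTACTCCATTCTAACCCTCAAGAC; antiparallel, so 5'→3' the coding strand is CAGAACTCCCAATCTTACCTCATCTTCAGGCCCTCTGCGTGGGCTTCACGAACGAAATGCACAGATGATCTATGGGATGAGTCG. Replace T with U for the mRNA.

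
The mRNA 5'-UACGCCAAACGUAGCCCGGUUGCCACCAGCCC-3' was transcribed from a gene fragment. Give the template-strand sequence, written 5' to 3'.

5'-GGGCTGGTGGCAACCGGGCTACGTTTGGCGTA-3'

Replace U with T to get the coding DNA strand: TACGCCAAACGTAGCCCGGTTGCCACCAGCCC. The template strand is its reverse complement (complement ATGCGGTTTGCATCGGGCCAACGGTGGTCGGG, then reverse).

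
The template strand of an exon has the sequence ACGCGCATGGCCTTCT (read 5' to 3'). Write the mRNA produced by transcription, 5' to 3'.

5'-AGAAGGCCAUGCGCGU-3'

The mRNA has the sequence of the coding strand (reverse complement of the template) with T→U. Reverse complement of ACGCGCATGGCCTTCT is AGAAGGCCATGCGCGT; then T→U.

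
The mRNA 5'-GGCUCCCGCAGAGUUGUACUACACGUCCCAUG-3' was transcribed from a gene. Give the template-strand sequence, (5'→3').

5'-CATGGGACGTGTAGTACAACTCTGCGGGAGCC-3'

Replace U with T to get the coding DNA strand: GGCTCCCGCAGAGTTGTACTACACGTCCCATG. The template strand is its reverse complement (complement CCGAGGGCGTCTCAACATGATGTGCAGGGTAC, then reverse).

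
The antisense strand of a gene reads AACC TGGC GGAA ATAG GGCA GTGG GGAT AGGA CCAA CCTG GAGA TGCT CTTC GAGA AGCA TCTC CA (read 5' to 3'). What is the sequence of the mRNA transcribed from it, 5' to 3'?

5'-UGGAGAUGCUUCUCGAAGAGCAUCUCCAGGUUGGUCCUAUCCCCACUGCCCUAUUUCCGCCAGGUU-3'

RNA polymerase reads the template 3'→5' and synthesizes mRNA 5'→3' by base-pairing (A→U, T→A, G↔C). The complement of the template is TTGGACCGCCTTTATCCCGTCACCCCTATCCTGGTTGGACCTCTACGAGAAGCTCTTCGTAGAGGT; antiparallel, so 5'→3' the coding strand is TGGAGATGCTTCTCGAAGAGCATCTCCAGGTTGGTCCTATCCCCACTGCCCTATTTCCGCCAGGTT. Replace T with U for the mRNA.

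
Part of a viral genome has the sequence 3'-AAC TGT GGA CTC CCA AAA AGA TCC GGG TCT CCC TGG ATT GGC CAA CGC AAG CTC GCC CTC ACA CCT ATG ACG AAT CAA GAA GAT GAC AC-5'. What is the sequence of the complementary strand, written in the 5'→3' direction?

The strand is given 3'→5', so its complement runs 5'→3' in the same left-to-right order: pair each base A↔T, G↔C.

5'-TTGACACCTGAGGGTTTTTCTAGGCCCAGAGGGACCTAACCGGTTGCGTTCGAGCGGGAGTGTGGATACTGCTTAGTTCTTCTACTGTG-3'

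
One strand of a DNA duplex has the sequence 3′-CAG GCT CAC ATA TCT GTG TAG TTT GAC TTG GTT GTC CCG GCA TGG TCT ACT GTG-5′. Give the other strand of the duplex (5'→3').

The strand is given 3'→5', so its complement runs 5'→3' in the same left-to-right order: pair each base A↔T, G↔C.

5'-GTCCGAGTGTATAGACACATCAAACTGAACCAACAGGGCCGTACCAGATGACAC-3'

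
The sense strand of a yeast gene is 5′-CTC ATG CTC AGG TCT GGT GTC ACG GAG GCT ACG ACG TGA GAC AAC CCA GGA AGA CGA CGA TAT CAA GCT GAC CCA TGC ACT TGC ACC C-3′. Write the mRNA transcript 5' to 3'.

5′-CUCAUGCUCAGGUCUGGUGUCACGGAGGCUACGACGUGAGACAACCCAGGAAGACGACGAUAUCAAGCUGACCCAUGCACUUGCACCC-3′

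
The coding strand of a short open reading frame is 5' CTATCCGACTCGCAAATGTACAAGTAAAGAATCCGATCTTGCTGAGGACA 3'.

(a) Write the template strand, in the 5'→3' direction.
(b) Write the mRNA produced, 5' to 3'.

(a) The template strand is the reverse complement of the coding strand: complement GATAGGCTGAGCGTTTACATGTTCATTTCTTAGGCTAGAACGACTCCTGT, then reverse.
(b) mRNA matches the coding strand with T→U.

(a) 5'-TGTCCTCAGCAAGATCGGATTCTTTACTTGTACATTTGCGAGTCGGATAG-3'
(b) 5′-CUAUCCGACUCGCAAAUGUACAAGUAAAGAAUCCGAUCUUGCUGAGGACA-3′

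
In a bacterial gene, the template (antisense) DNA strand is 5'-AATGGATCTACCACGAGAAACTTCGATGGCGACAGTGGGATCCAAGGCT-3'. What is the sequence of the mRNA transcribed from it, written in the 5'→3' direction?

5'-AGCCUUGGAUCCCACUGUCGCCAUCGAAGUUUCUCGUGGUAGAUCCAUU-3'

RNA polymerase reads the template 3'→5' and synthesizes mRNA 5'→3' by base-pairing (A→U, T→A, G↔C). The complement of the template is TTACCTAGATGGTGCTCTTTGAAGCTACCGCTGTCACCCTAGGTTCCGA; antiparallel, so 5'→3' the coding strand is AGCCTTGGATCCCACTGTCGCCATCGAAGTTTCTCGTGGTAGATCCATT. Replace T with U for the mRNA.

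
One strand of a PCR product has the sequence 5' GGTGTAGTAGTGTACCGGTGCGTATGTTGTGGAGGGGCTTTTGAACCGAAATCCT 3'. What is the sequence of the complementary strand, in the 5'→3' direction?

Pairing A↔T and G↔C gives CCACATCATCACATGGCCACGCATACAACACCTCCCCGAAAACTTGGCTTTAGGA, running 3'→5'. Reverse for the 5'→3' convention.

5'-AGGATTTCGGTTCAAAAGCCCCTCCACAACATACGCACCGGTACACTACTACACC-3'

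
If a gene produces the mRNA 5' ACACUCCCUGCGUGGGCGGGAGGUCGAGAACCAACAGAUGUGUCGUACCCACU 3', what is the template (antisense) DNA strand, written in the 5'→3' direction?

Replace U with T to get the coding DNA strand: ACACTCCCTGCGTGGGCGGGAGGTCGAGAACCAACAGATGTGTCGTACCCACT. The template strand is its reverse complement (complement TGTGAGGGACGCACCCGCCCTCCAGCTCTTGGTTGTCTACACAGCATGGGTGA, then reverse).

5'-AGTGGGTACGACACATCTGTTGGTTCTCGACCTCCCGCCCACGCAGGGAGTGT-3'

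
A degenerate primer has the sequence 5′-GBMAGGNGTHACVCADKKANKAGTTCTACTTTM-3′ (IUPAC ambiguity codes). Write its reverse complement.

5'-KAAAGTAGAACTMNTMMHTGBGTDACNCCTKVC-3'

Standard pairs A↔T, G↔C; ambiguity codes pair M↔K, B↔V, D↔H, N↔N. Complement (CVKTCCNCADTGBGTHMMTNMTCAAGATGAAAK), then reverse for 5'→3'.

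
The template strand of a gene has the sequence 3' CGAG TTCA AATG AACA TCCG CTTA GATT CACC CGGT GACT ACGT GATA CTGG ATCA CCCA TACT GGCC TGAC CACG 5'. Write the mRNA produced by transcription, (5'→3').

5'-GCUCAAGUUUACUUGUAGGCGAAUCUAAGUGGGCCACUGAUGCACUAUGACCUAGUGGGUAUGACCGGACUGGUGC-3'

Reading the template 3'→5' as shown, RNA polymerase pairs each base (A→U, T→A, G↔C) to build mRNA 5'→3' directly.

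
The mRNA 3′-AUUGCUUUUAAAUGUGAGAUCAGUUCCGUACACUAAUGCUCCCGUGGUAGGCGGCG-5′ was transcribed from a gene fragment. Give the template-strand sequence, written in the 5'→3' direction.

Written 5'→3' the mRNA is GCGGCGGAUGGUGCCCUCGUAAUCACAUGCCUUGACUAGAGUGUAAAUUUUCGUUA, so the coding DNA strand is GCGGCGGATGGTGCCCTCGTAATCACATGCCTTGACTAGAGTGTAAATTTTCGTTA. The template is its reverse complement.

5'-TAACGAAAATTTACACTCTAGTCAAGGCATGTGATTACGAGGGCACCATCCGCCGC-3'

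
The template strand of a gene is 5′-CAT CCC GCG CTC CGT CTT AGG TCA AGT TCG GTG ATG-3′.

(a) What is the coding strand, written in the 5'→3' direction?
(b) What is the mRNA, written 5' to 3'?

(a) The coding strand is the reverse complement of the template: complement GTAGGGCGCGAGGCAGAATCCAGTTCAAGCCACTAC, then reverse.
(b) mRNA has the coding-strand sequence with T→U.

(a) 5'-CATCACCGAACTTGACCTAAGACGGAGCGCGGGATG-3'
(b) 5'-CAUCACCGAACUUGACCUAAGACGGAGCGCGGGAUG-3'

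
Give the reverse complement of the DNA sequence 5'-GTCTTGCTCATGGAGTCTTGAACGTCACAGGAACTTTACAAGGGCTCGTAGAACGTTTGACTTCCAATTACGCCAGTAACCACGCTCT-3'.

Complement each base (A↔T, G↔C): CAGAACGAGTACCTCAGAACTTGCAGTGTCCTTGAAATGTTCCCGAGCATCTTGCAAACTGAAGGTTAATGCGGTCATTGGTGCGAGA. Then reverse.

5'-AGAGCGTGGTTACTGGCGTAATTGGAAGTCAAACGTTCTACGAGCCCTTGTAAAGTTCCTGTGACGTTCAAGACTCCATGAGCAAGAC-3'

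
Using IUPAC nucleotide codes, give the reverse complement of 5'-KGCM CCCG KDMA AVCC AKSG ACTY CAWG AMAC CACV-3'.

5'-BGTGGTKTCWTGRAGTCSMTGGBTTKHMCGGGKGCM-3'

Standard pairs A↔T, G↔C; ambiguity codes pair Y↔R, M↔K, W↔W, S↔S, D↔H, V↔B. Complement (MCGKGGGCMHKTTBGGTMSCTGARGTWCTKTGGTGB), then reverse for 5'→3'.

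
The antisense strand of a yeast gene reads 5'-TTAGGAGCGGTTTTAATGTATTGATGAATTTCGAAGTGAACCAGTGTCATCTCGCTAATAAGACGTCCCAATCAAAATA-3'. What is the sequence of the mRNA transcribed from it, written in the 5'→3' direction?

5'-UAUUUUGAUUGGGACGUCUUAUUAGCGAGAUGACACUGGUUCACUUCGAAAUUCAUCAAUACAUUAAAACCGCUCCUAA-3'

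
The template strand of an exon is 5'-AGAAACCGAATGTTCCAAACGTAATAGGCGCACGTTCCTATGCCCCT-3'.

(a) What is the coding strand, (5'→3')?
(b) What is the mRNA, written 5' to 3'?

(a) 5'-AGGGGCATAGGAACGTGCGCCTATTACGTTTGGAACATTCGGTTTCT-3'
(b) 5′-AGGGGCAUAGGAACGUGCGCCUAUUACGUUUGGAACAUUCGGUUUCU-3′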